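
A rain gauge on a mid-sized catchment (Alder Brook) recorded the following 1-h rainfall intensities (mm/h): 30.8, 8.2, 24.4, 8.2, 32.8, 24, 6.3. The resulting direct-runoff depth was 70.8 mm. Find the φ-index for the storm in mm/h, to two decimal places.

Only the 4 blocks with intensity above φ contribute runoff: 30.8, 24.4, 32.8, 24 mm/h.
Σ(I−φ)·Δt = d  ⇒  (30.8+24.4+32.8+24 − 4φ)·1 = 70.8
φ = (112.0 − 70.8/1) / 4 = 10.30 mm/h.

φ ≈ 10.30 mm/h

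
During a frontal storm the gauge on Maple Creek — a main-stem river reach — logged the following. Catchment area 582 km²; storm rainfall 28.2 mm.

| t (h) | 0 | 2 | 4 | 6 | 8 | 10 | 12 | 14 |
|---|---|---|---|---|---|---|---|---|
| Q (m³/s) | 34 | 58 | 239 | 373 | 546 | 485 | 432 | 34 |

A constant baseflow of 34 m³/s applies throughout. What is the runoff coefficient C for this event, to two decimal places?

ΣQ_DR = 1929 m³/s; V = ΣQ_DR·Δt = 1.389 × 10^7 m³.
Runoff depth d = V / A = 23.86 mm.
C = d / P = 23.86 / 28.2 = 0.85.

C ≈ 0.85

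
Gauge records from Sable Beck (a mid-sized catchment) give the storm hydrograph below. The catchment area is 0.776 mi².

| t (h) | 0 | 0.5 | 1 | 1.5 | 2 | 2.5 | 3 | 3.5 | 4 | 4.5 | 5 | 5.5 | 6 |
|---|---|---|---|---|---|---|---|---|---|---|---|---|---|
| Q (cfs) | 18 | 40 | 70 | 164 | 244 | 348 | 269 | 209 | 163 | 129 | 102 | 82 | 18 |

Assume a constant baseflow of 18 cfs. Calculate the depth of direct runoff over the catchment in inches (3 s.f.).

d ≈ 1.62 in

Direct runoff: 0.0, 22.0, 52.0, 146.0, 226.0, 330.0, 251.0, 191.0, 145.0, 111.0, 84.0, 64.0, 0.0 cfs; ΣQ_DR = 1622 cfs.
V = ΣQ_DR · Δt = 1622 × 1800 s = 2.920 × 10^6 ft³.
Over A = 0.776 mi², depth = V / A = 1.62 in.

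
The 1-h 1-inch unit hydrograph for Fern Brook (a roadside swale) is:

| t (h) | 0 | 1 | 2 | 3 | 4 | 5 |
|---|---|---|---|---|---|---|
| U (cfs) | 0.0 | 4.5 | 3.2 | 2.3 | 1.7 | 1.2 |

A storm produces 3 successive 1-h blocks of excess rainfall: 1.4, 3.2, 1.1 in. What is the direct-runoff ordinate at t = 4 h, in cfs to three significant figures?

By discrete convolution, Q_j = Σ (P_i / 1 in) · U_{j−i}.
At t = 4 h (j=4): Q = (1.4/1)·1.7 + (3.2/1)·2.3 + (1.1/1)·3.2 = 13.3 cfs.

Q ≈ 13.3 cfs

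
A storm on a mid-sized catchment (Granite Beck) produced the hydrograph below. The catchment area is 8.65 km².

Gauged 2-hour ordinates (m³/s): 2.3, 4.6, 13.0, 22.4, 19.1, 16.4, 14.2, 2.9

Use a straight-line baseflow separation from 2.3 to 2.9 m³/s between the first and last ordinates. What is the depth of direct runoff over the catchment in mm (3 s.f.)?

Direct runoff: 0.00, 2.21, 10.53, 19.84, 16.46, 13.67, 11.39, 0.00 m³/s; ΣQ_DR = 74.10 m³/s.
V = ΣQ_DR · Δt = 74.10 × 7200 s = 5.335 × 10^5 m³.
Over A = 8.65 km², depth = V / A = 61.7 mm.

d ≈ 61.7 mm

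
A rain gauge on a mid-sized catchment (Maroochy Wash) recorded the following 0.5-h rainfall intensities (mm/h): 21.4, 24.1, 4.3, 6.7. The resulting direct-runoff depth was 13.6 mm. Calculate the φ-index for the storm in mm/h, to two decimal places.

φ ≈ 9.15 mm/h

Only the 2 blocks with intensity above φ contribute runoff: 21.4, 24.1 mm/h.
Σ(I−φ)·Δt = d  ⇒  (21.4+24.1 − 2φ)·0.5 = 13.6
φ = (45.50 − 13.6/0.5) / 2 = 9.15 mm/h.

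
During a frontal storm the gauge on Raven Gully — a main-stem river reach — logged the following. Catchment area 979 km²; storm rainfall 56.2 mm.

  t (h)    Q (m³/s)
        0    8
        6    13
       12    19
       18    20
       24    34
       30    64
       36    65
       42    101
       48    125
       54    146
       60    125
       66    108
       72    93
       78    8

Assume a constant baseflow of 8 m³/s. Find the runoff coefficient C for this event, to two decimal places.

ΣQ_DR = 817.0 m³/s; V = ΣQ_DR·Δt = 1.765 × 10^7 m³.
Runoff depth d = V / A = 18.03 mm.
C = d / P = 18.03 / 56.2 = 0.32.

C ≈ 0.32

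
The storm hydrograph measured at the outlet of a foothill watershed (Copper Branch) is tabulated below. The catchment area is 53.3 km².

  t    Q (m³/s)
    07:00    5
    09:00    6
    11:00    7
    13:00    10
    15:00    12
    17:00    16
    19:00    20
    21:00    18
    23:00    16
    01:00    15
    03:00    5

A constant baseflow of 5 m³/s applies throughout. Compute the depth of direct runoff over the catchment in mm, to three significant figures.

Direct runoff: 0.0, 1.0, 2.0, 5.0, 7.0, 11.0, 15.0, 13.0, 11.0, 10.0, 0.0 m³/s; ΣQ_DR = 75.00 m³/s.
V = ΣQ_DR · Δt = 75.00 × 7200 s = 5.400 × 10^5 m³.
Over A = 53.3 km², depth = V / A = 10.1 mm.

d ≈ 10.1 mm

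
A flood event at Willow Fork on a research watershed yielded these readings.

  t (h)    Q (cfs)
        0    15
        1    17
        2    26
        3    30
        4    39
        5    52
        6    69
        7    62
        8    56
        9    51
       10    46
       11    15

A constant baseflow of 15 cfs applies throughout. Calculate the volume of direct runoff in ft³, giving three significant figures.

Direct-runoff ordinates (Q − Q_b): 0.0, 2.0, 11.0, 15.0, 24.0, 37.0, 54.0, 47.0, 41.0, 36.0, 31.0, 0.0 cfs.
ΣQ_DR = 298.0 cfs.
With Δt = 1 h = 3600 s, V = ΣQ_DR · Δt = 298.0 × 3600 = 1.07 × 10^6 ft³.

V ≈ 1.07 × 10^6 ft³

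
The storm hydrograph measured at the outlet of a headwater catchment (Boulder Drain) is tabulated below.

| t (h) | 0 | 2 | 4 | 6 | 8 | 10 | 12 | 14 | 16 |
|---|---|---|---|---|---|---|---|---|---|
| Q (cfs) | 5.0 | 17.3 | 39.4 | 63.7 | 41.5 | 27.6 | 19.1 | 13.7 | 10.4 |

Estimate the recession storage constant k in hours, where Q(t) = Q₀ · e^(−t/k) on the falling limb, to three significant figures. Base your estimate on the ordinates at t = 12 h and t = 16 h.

On the falling limb, Q drops from 19.1 to 10.4 cfs between t = 12 h and t = 16 h (Δt = 4 h).
k = −Δt / ln(Q₂/Q₁) = −4 / ln(10.4/19.1) = 6.58 h.

k ≈ 6.58 h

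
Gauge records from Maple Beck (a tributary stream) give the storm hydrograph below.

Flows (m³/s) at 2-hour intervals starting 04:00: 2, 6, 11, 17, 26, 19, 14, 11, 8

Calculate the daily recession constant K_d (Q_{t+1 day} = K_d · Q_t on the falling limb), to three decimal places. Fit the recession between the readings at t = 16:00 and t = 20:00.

K_d ≈ 0.035

Between t = 16:00 and t = 20:00 the flow falls from 14 to 8 m³/s over 2×2 h = 4 h.
Per-interval ratio K = (8/14)^(1/2) = 0.7559; K_d = K^(24/2) = 0.035.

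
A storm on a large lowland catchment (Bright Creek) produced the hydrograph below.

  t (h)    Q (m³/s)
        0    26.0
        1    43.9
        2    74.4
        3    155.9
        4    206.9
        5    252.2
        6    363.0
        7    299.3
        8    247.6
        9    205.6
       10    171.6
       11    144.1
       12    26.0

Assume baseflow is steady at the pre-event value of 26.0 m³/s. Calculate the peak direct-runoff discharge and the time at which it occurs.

Subtracting baseflow gives direct-runoff ordinates: 0.0, 17.9, 48.4, 129.9, 180.9, 226.2, 337.0, 273.3, 221.6, 179.6, 145.6, 118.1, 0.0 m³/s.
The maximum is 337.0 m³/s, occurring at the reading for t = 6 h.

Q_p = 337.0 m³/s at t = 6 h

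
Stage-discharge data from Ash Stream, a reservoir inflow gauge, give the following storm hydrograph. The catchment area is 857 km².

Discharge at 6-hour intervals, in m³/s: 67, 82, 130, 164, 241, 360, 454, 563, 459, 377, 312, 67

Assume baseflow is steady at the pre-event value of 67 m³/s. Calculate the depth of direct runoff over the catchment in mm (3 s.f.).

d ≈ 62.3 mm

Direct runoff: 0.0, 15.0, 63.0, 97.0, 174.0, 293.0, 387.0, 496.0, 392.0, 310.0, 245.0, 0.0 m³/s; ΣQ_DR = 2472 m³/s.
V = ΣQ_DR · Δt = 2472 × 21600 s = 5.340 × 10^7 m³.
Over A = 857 km², depth = V / A = 62.3 mm.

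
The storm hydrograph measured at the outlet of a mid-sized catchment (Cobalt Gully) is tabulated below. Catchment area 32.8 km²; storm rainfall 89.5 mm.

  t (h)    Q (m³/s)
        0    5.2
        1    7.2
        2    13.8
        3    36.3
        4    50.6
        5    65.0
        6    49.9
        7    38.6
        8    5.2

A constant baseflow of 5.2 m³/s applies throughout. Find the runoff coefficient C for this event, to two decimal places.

C ≈ 0.28

ΣQ_DR = 225.0 m³/s; V = ΣQ_DR·Δt = 8.100 × 10^5 m³.
Runoff depth d = V / A = 24.70 mm.
C = d / P = 24.70 / 89.5 = 0.28.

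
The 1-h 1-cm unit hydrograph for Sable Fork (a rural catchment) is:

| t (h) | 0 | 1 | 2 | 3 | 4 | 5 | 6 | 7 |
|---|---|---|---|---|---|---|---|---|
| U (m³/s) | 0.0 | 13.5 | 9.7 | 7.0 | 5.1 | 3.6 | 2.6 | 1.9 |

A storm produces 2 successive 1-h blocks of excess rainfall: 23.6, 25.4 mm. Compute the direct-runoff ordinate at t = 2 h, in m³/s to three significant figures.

By discrete convolution, Q_j = Σ (P_i / 10 mm) · U_{j−i}.
At t = 2 h (j=2): Q = (23.6/10)·9.7 + (25.4/10)·13.5 = 57.2 m³/s.

Q ≈ 57.2 m³/s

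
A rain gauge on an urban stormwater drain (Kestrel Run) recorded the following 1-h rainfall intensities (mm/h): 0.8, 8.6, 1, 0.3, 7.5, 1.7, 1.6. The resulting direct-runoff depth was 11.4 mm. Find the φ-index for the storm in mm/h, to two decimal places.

Only the 2 blocks with intensity above φ contribute runoff: 8.6, 7.5 mm/h.
Σ(I−φ)·Δt = d  ⇒  (8.6+7.5 − 2φ)·1 = 11.4
φ = (16.10 − 11.4/1) / 2 = 2.35 mm/h.

φ ≈ 2.35 mm/h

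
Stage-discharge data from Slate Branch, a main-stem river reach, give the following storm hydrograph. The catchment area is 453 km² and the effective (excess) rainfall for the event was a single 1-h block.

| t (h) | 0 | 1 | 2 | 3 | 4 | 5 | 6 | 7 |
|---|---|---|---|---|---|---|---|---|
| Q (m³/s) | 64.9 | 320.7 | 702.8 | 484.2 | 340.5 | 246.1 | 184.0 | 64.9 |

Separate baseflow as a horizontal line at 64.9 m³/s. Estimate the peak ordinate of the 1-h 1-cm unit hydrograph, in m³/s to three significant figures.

Direct runoff: 0.0, 255.8, 637.9, 419.3, 275.6, 181.2, 119.1, 0.0 m³/s; ΣQ_DR = 1889 m³/s, peak = 637.9 m³/s.
Runoff depth d = ΣQ_DR·Δt / A = 1889 × 3600 / (453 km²) = 15.01 mm.
The 1-cm UH is the DRH scaled by (10 mm)/d, so U_p = 637.9 × 10/15.01 = 425 m³/s.

U_p ≈ 425 m³/s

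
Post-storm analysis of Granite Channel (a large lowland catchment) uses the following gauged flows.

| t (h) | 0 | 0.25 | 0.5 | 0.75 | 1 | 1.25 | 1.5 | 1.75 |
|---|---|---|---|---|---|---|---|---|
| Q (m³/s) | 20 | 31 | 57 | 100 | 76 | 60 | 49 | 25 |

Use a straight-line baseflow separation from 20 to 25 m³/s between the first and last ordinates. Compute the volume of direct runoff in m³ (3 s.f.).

Direct-runoff ordinates (Q − Q_b): 0.00, 10.29, 35.57, 77.86, 53.14, 36.43, 24.71, 0.00 m³/s.
ΣQ_DR = 238.0 m³/s.
With Δt = 0.25 h = 900 s, V = ΣQ_DR · Δt = 238.0 × 900 = 2.14 × 10^5 m³.

V ≈ 2.14 × 10^5 m³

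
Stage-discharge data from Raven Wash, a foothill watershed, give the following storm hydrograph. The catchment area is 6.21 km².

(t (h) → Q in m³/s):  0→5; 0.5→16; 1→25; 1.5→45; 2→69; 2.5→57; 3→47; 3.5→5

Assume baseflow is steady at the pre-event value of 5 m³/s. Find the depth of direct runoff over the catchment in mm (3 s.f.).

Direct runoff: 0.0, 11.0, 20.0, 40.0, 64.0, 52.0, 42.0, 0.0 m³/s; ΣQ_DR = 229.0 m³/s.
V = ΣQ_DR · Δt = 229.0 × 1800 s = 4.122 × 10^5 m³.
Over A = 6.21 km², depth = V / A = 66.4 mm.

d ≈ 66.4 mm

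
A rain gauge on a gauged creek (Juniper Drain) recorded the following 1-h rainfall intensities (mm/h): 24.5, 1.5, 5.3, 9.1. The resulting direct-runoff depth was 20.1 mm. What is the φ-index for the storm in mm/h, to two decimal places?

φ ≈ 6.75 mm/h

Only the 2 blocks with intensity above φ contribute runoff: 24.5, 9.1 mm/h.
Σ(I−φ)·Δt = d  ⇒  (24.5+9.1 − 2φ)·1 = 20.1
φ = (33.60 − 20.1/1) / 2 = 6.75 mm/h.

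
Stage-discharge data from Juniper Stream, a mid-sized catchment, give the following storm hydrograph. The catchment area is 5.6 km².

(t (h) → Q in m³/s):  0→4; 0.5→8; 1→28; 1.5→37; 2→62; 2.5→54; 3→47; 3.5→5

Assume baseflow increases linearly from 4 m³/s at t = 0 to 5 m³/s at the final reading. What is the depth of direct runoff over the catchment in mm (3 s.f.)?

Direct runoff: 0.00, 3.86, 23.71, 32.57, 57.43, 49.29, 42.14, 0.00 m³/s; ΣQ_DR = 209.0 m³/s.
V = ΣQ_DR · Δt = 209.0 × 1800 s = 3.762 × 10^5 m³.
Over A = 5.6 km², depth = V / A = 67.2 mm.

d ≈ 67.2 mm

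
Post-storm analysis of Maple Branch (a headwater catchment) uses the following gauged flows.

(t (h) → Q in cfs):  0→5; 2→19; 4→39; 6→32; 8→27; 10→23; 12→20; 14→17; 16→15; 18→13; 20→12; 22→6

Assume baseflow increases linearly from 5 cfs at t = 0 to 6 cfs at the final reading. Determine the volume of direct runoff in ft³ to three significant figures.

Direct-runoff ordinates (Q − Q_b): 0.00, 13.91, 33.82, 26.73, 21.64, 17.55, 14.45, 11.36, 9.27, 7.18, 6.09, 0.00 cfs.
ΣQ_DR = 162.0 cfs.
With Δt = 2 h = 7200 s, V = ΣQ_DR · Δt = 162.0 × 7200 = 1.17 × 10^6 ft³.

V ≈ 1.17 × 10^6 ft³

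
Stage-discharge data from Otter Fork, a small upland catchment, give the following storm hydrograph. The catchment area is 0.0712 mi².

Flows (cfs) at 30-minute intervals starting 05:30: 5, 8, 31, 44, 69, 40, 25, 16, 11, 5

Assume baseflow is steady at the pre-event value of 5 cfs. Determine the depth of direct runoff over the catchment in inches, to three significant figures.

Direct runoff: 0.0, 3.0, 26.0, 39.0, 64.0, 35.0, 20.0, 11.0, 6.0, 0.0 cfs; ΣQ_DR = 204.0 cfs.
V = ΣQ_DR · Δt = 204.0 × 1800 s = 3.672 × 10^5 ft³.
Over A = 0.0712 mi², depth = V / A = 2.22 in.

d ≈ 2.22 in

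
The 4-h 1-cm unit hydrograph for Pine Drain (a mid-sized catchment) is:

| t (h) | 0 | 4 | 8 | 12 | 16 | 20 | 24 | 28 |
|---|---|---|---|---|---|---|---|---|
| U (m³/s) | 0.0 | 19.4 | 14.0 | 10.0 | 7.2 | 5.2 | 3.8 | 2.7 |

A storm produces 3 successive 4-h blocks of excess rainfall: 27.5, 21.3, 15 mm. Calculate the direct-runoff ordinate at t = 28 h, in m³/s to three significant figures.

By discrete convolution, Q_j = Σ (P_i / 10 mm) · U_{j−i}.
At t = 28 h (j=7): Q = (27.5/10)·2.7 + (21.3/10)·3.8 + (15/10)·5.2 = 23.3 m³/s.

Q ≈ 23.3 m³/s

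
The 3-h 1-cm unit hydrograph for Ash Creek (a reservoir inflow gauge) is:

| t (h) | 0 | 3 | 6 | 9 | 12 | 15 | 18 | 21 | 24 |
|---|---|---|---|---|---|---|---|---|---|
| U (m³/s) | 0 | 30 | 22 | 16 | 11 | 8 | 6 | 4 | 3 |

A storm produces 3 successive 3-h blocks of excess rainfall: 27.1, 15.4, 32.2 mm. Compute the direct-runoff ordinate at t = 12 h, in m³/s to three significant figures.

Q ≈ 125 m³/s

By discrete convolution, Q_j = Σ (P_i / 10 mm) · U_{j−i}.
At t = 12 h (j=4): Q = (27.1/10)·11 + (15.4/10)·16 + (32.2/10)·22 = 125 m³/s.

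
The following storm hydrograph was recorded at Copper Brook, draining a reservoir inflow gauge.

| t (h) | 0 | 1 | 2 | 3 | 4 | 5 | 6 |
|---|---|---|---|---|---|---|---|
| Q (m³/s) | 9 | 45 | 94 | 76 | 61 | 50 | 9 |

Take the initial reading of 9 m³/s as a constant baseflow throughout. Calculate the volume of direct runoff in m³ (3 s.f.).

Direct-runoff ordinates (Q − Q_b): 0.0, 36.0, 85.0, 67.0, 52.0, 41.0, 0.0 m³/s.
ΣQ_DR = 281.0 m³/s.
With Δt = 1 h = 3600 s, V = ΣQ_DR · Δt = 281.0 × 3600 = 1.01 × 10^6 m³.

V ≈ 1.01 × 10^6 m³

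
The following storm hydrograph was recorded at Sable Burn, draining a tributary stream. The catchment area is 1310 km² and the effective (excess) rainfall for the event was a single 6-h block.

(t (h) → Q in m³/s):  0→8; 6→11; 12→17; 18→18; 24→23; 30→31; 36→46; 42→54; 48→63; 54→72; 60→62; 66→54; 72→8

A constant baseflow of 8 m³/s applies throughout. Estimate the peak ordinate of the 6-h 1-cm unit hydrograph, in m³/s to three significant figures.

U_p ≈ 107 m³/s

Direct runoff: 0.0, 3.0, 9.0, 10.0, 15.0, 23.0, 38.0, 46.0, 55.0, 64.0, 54.0, 46.0, 0.0 m³/s; ΣQ_DR = 363.0 m³/s, peak = 64.0 m³/s.
Runoff depth d = ΣQ_DR·Δt / A = 363.0 × 21600 / (1310 km²) = 5.985 mm.
The 1-cm UH is the DRH scaled by (10 mm)/d, so U_p = 64.0 × 10/5.985 = 107 m³/s.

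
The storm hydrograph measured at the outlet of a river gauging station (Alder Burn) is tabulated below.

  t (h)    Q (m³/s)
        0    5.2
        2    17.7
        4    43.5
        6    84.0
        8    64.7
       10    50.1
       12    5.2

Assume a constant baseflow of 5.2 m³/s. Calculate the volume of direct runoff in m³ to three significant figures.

V ≈ 1.68 × 10^6 m³

Direct-runoff ordinates (Q − Q_b): 0.0, 12.5, 38.3, 78.8, 59.5, 44.9, 0.0 m³/s.
ΣQ_DR = 234.0 m³/s.
With Δt = 2 h = 7200 s, V = ΣQ_DR · Δt = 234.0 × 7200 = 1.68 × 10^6 m³.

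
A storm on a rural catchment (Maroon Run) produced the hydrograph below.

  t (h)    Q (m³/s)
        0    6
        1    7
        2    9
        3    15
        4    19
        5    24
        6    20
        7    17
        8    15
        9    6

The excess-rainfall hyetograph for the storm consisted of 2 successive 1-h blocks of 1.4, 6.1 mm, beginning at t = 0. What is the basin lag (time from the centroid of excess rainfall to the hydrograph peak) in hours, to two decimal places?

t_L ≈ 3.69 h

Centroid of excess rainfall: t_c = Σ P_i·t̄_i / ΣP_i = 1.3133 h (block centres at 0.5, 1.5 h).
Hydrograph peak occurs at t = 5 h, so basin lag t_L = 5 − 1.3133 = 3.69 h.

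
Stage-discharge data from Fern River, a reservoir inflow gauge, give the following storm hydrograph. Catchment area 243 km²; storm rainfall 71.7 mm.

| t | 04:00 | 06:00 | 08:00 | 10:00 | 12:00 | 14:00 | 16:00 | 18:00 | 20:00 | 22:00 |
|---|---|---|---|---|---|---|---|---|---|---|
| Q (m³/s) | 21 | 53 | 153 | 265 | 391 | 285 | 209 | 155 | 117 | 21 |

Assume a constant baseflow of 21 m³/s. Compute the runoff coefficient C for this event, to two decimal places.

C ≈ 0.60

ΣQ_DR = 1460 m³/s; V = ΣQ_DR·Δt = 1.051 × 10^7 m³.
Runoff depth d = V / A = 43.26 mm.
C = d / P = 43.26 / 71.7 = 0.60.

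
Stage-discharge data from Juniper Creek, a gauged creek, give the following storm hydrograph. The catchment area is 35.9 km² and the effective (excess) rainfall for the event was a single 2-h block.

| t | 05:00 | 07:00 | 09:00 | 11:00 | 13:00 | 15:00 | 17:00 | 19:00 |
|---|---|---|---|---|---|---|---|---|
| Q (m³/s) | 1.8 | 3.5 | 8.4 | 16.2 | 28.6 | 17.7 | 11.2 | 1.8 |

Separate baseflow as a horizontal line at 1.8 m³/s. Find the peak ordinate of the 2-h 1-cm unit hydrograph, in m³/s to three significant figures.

Direct runoff: 0.0, 1.7, 6.6, 14.4, 26.8, 15.9, 9.4, 0.0 m³/s; ΣQ_DR = 74.80 m³/s, peak = 26.8 m³/s.
Runoff depth d = ΣQ_DR·Δt / A = 74.80 × 7200 / (35.9 km²) = 15.00 mm.
The 1-cm UH is the DRH scaled by (10 mm)/d, so U_p = 26.8 × 10/15.00 = 17.9 m³/s.

U_p ≈ 17.9 m³/s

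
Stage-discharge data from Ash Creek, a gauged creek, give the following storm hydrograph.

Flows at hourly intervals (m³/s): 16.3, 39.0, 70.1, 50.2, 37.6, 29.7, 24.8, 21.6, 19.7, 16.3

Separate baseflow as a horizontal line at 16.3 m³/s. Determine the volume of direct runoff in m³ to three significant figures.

Direct-runoff ordinates (Q − Q_b): 0.0, 22.7, 53.8, 33.9, 21.3, 13.4, 8.5, 5.3, 3.4, 0.0 m³/s.
ΣQ_DR = 162.3 m³/s.
With Δt = 1 h = 3600 s, V = ΣQ_DR · Δt = 162.3 × 3600 = 5.84 × 10^5 m³.

V ≈ 5.84 × 10^5 m³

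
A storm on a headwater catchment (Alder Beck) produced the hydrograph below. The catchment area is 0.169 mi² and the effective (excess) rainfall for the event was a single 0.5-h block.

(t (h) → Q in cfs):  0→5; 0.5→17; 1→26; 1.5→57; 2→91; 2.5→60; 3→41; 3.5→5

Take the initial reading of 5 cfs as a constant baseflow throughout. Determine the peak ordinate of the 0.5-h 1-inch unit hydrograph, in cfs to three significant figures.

U_p ≈ 71.6 cfs

Direct runoff: 0.0, 12.0, 21.0, 52.0, 86.0, 55.0, 36.0, 0.0 cfs; ΣQ_DR = 262.0 cfs, peak = 86.0 cfs.
Runoff depth d = ΣQ_DR·Δt / A = 262.0 × 1800 / (0.169 mi²) = 1.201 in.
The 1-inch UH is the DRH scaled by (1 in)/d, so U_p = 86.0 × 1/1.201 = 71.6 cfs.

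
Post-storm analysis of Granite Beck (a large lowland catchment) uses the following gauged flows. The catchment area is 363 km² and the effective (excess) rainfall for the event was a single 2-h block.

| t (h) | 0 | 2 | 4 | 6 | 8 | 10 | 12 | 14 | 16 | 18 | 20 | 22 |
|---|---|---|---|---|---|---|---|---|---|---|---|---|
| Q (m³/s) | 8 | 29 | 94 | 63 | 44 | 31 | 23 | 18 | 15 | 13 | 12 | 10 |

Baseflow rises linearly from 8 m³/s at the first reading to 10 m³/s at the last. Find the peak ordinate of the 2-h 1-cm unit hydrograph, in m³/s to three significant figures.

U_p ≈ 171 m³/s

Direct runoff: 0.00, 20.82, 85.64, 54.45, 35.27, 22.09, 13.91, 8.73, 5.55, 3.36, 2.18, 0.00 m³/s; ΣQ_DR = 252.0 m³/s, peak = 85.64 m³/s.
Runoff depth d = ΣQ_DR·Δt / A = 252.0 × 7200 / (363 km²) = 4.998 mm.
The 1-cm UH is the DRH scaled by (10 mm)/d, so U_p = 85.64 × 10/4.998 = 171 m³/s.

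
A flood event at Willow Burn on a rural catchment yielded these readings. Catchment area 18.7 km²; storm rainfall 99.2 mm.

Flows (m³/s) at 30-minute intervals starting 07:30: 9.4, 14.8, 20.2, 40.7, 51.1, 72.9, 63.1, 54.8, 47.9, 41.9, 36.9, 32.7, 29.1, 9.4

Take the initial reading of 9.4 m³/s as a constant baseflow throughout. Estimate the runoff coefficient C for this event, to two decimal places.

C ≈ 0.38

ΣQ_DR = 393.3 m³/s; V = ΣQ_DR·Δt = 7.079 × 10^5 m³.
Runoff depth d = V / A = 37.86 mm.
C = d / P = 37.86 / 99.2 = 0.38.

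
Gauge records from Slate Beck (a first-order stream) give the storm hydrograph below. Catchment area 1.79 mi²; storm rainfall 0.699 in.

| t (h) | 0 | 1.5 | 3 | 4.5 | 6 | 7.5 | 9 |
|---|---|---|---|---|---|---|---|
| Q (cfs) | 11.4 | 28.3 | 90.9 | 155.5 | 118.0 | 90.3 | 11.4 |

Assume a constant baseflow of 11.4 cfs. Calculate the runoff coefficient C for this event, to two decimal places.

C ≈ 0.79

ΣQ_DR = 426.0 cfs; V = ΣQ_DR·Δt = 2.300 × 10^6 ft³.
Runoff depth d = V / A = 0.5532 in.
C = d / P = 0.5532 / 0.699 = 0.79.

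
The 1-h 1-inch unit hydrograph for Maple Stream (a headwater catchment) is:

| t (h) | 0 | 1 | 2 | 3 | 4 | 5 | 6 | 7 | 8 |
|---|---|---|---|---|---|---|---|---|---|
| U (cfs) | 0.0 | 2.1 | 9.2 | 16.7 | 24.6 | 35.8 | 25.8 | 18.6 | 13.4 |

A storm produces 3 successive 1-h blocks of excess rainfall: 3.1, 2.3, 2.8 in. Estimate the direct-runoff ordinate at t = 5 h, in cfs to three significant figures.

By discrete convolution, Q_j = Σ (P_i / 1 in) · U_{j−i}.
At t = 5 h (j=5): Q = (3.1/1)·35.8 + (2.3/1)·24.6 + (2.8/1)·16.7 = 214 cfs.

Q ≈ 214 cfs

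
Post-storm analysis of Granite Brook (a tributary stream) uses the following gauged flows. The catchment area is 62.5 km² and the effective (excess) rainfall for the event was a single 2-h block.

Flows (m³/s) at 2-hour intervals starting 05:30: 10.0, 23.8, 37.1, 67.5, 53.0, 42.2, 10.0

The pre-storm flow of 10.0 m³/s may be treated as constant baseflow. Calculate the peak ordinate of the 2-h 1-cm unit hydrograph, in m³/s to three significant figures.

U_p ≈ 28.8 m³/s

Direct runoff: 0.0, 13.8, 27.1, 57.5, 43.0, 32.2, 0.0 m³/s; ΣQ_DR = 173.6 m³/s, peak = 57.5 m³/s.
Runoff depth d = ΣQ_DR·Δt / A = 173.6 × 7200 / (62.5 km²) = 20.00 mm.
The 1-cm UH is the DRH scaled by (10 mm)/d, so U_p = 57.5 × 10/20.00 = 28.8 m³/s.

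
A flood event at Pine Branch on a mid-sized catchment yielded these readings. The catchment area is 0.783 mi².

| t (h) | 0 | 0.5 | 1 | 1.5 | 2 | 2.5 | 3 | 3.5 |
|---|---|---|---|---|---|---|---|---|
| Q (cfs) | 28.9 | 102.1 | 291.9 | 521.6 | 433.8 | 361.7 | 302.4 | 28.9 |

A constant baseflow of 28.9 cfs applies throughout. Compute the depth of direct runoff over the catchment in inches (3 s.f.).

Direct runoff: 0.0, 73.2, 263.0, 492.7, 404.9, 332.8, 273.5, 0.0 cfs; ΣQ_DR = 1840 cfs.
V = ΣQ_DR · Δt = 1840 × 1800 s = 3.312 × 10^6 ft³.
Over A = 0.783 mi², depth = V / A = 1.82 in.

d ≈ 1.82 in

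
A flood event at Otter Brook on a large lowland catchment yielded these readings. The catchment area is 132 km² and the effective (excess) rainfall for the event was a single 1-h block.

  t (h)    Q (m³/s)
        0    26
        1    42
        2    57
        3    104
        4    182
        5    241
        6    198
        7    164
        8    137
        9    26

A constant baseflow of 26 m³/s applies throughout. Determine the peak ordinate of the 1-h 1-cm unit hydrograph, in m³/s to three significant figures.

Direct runoff: 0.0, 16.0, 31.0, 78.0, 156.0, 215.0, 172.0, 138.0, 111.0, 0.0 m³/s; ΣQ_DR = 917.0 m³/s, peak = 215.0 m³/s.
Runoff depth d = ΣQ_DR·Δt / A = 917.0 × 3600 / (132 km²) = 25.01 mm.
The 1-cm UH is the DRH scaled by (10 mm)/d, so U_p = 215.0 × 10/25.01 = 86.0 m³/s.

U_p ≈ 86.0 m³/s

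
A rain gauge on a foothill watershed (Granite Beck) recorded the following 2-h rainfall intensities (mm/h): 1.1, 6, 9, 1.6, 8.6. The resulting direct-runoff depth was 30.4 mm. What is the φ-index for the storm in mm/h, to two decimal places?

Only the 3 blocks with intensity above φ contribute runoff: 6, 9, 8.6 mm/h.
Σ(I−φ)·Δt = d  ⇒  (6+9+8.6 − 3φ)·2 = 30.4
φ = (23.60 − 30.4/2) / 3 = 2.80 mm/h.

φ ≈ 2.80 mm/h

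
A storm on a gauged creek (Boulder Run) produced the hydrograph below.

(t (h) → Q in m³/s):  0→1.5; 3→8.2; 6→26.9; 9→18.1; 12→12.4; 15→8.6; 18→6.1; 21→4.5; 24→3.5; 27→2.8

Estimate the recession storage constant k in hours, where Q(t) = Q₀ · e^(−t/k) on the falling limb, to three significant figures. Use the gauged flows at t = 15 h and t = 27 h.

On the falling limb, Q drops from 8.6 to 2.8 m³/s between t = 15 h and t = 27 h (Δt = 12 h).
k = −Δt / ln(Q₂/Q₁) = −12 / ln(2.8/8.6) = 10.7 h.

k ≈ 10.7 h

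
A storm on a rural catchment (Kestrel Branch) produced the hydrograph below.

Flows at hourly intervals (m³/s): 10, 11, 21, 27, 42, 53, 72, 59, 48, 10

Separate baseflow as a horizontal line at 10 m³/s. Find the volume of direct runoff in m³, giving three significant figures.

V ≈ 9.11 × 10^5 m³

Direct-runoff ordinates (Q − Q_b): 0.0, 1.0, 11.0, 17.0, 32.0, 43.0, 62.0, 49.0, 38.0, 0.0 m³/s.
ΣQ_DR = 253.0 m³/s.
With Δt = 1 h = 3600 s, V = ΣQ_DR · Δt = 253.0 × 3600 = 9.11 × 10^5 m³.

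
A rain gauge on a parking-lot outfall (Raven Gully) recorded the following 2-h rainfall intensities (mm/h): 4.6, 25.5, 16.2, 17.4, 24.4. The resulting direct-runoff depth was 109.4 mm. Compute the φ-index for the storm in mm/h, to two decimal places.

φ ≈ 7.20 mm/h

Only the 4 blocks with intensity above φ contribute runoff: 25.5, 16.2, 17.4, 24.4 mm/h.
Σ(I−φ)·Δt = d  ⇒  (25.5+16.2+17.4+24.4 − 4φ)·2 = 109.4
φ = (83.50 − 109.4/2) / 4 = 7.20 mm/h.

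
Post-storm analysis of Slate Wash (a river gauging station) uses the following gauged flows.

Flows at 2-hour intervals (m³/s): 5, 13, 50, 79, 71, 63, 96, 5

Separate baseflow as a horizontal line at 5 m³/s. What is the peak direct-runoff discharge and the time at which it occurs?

Subtracting baseflow gives direct-runoff ordinates: 0.0, 8.0, 45.0, 74.0, 66.0, 58.0, 91.0, 0.0 m³/s.
The maximum is 91.0 m³/s, occurring at the reading for t = 12 h.

Q_p = 91.0 m³/s at t = 12 h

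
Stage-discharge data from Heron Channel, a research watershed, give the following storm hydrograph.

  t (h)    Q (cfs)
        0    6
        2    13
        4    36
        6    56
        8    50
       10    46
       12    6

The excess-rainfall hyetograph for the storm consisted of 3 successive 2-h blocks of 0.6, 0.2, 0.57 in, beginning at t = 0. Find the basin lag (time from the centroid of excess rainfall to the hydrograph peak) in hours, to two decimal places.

Centroid of excess rainfall: t_c = Σ P_i·t̄_i / ΣP_i = 2.9562 h (block centres at 1, 3, 5 h).
Hydrograph peak occurs at t = 6 h, so basin lag t_L = 6 − 2.9562 = 3.04 h.

t_L ≈ 3.04 h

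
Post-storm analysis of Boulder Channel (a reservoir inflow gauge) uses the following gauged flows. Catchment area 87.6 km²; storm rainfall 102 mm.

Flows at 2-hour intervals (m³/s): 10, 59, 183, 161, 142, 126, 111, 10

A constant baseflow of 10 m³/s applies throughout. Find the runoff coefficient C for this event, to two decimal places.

C ≈ 0.58

ΣQ_DR = 722.0 m³/s; V = ΣQ_DR·Δt = 5.198 × 10^6 m³.
Runoff depth d = V / A = 59.34 mm.
C = d / P = 59.34 / 102 = 0.58.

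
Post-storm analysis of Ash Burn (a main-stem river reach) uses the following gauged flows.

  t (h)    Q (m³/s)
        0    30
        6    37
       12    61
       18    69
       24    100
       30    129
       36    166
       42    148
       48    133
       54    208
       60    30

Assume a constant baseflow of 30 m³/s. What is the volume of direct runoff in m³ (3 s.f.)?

V ≈ 1.69 × 10^7 m³

Direct-runoff ordinates (Q − Q_b): 0.0, 7.0, 31.0, 39.0, 70.0, 99.0, 136.0, 118.0, 103.0, 178.0, 0.0 m³/s.
ΣQ_DR = 781.0 m³/s.
With Δt = 6 h = 21600 s, V = ΣQ_DR · Δt = 781.0 × 21600 = 1.69 × 10^7 m³.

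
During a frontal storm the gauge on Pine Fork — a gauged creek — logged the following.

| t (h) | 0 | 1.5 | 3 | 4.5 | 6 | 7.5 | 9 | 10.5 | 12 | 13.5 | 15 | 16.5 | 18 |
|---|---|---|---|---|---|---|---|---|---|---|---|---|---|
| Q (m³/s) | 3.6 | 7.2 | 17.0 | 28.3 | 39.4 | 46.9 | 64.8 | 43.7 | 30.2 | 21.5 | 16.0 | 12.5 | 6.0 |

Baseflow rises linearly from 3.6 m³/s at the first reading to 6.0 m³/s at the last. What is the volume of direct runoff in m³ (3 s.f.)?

V ≈ 1.48 × 10^6 m³

Direct-runoff ordinates (Q − Q_b): 0.00, 3.40, 13.00, 24.10, 35.00, 42.30, 60.00, 38.70, 25.00, 16.10, 10.40, 6.70, 0.00 m³/s.
ΣQ_DR = 274.7 m³/s.
With Δt = 1.5 h = 5400 s, V = ΣQ_DR · Δt = 274.7 × 5400 = 1.48 × 10^6 m³.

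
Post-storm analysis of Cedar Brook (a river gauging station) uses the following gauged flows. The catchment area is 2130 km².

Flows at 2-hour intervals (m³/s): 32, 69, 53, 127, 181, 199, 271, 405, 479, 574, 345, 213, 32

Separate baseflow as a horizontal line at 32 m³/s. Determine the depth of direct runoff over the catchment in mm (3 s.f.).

d ≈ 8.67 mm

Direct runoff: 0.0, 37.0, 21.0, 95.0, 149.0, 167.0, 239.0, 373.0, 447.0, 542.0, 313.0, 181.0, 0.0 m³/s; ΣQ_DR = 2564 m³/s.
V = ΣQ_DR · Δt = 2564 × 7200 s = 1.846 × 10^7 m³.
Over A = 2130 km², depth = V / A = 8.67 mm.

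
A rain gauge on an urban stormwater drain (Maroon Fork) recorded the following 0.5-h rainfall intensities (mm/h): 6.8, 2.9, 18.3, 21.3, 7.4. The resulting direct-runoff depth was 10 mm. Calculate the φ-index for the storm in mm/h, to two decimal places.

Only the 2 blocks with intensity above φ contribute runoff: 18.3, 21.3 mm/h.
Σ(I−φ)·Δt = d  ⇒  (18.3+21.3 − 2φ)·0.5 = 10
φ = (39.60 − 10/0.5) / 2 = 9.80 mm/h.

φ ≈ 9.80 mm/h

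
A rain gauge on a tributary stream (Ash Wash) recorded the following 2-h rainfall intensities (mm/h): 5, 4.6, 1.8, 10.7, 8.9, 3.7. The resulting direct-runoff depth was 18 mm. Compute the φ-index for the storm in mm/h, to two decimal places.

φ ≈ 5.30 mm/h

Only the 2 blocks with intensity above φ contribute runoff: 10.7, 8.9 mm/h.
Σ(I−φ)·Δt = d  ⇒  (10.7+8.9 − 2φ)·2 = 18
φ = (19.60 − 18/2) / 2 = 5.30 mm/h.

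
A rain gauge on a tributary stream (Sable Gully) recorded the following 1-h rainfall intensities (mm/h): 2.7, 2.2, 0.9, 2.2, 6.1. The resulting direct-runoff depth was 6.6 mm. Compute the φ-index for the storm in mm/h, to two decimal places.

Only the 4 blocks with intensity above φ contribute runoff: 2.7, 2.2, 2.2, 6.1 mm/h.
Σ(I−φ)·Δt = d  ⇒  (2.7+2.2+2.2+6.1 − 4φ)·1 = 6.6
φ = (13.20 − 6.6/1) / 4 = 1.65 mm/h.

φ ≈ 1.65 mm/h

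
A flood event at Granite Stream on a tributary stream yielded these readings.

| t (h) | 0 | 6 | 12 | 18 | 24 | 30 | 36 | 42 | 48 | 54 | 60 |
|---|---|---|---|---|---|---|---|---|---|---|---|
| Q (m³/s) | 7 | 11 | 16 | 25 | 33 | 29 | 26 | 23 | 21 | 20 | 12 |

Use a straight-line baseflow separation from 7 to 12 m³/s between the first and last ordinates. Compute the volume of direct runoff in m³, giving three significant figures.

V ≈ 2.56 × 10^6 m³

Direct-runoff ordinates (Q − Q_b): 0.00, 3.50, 8.00, 16.50, 24.00, 19.50, 16.00, 12.50, 10.00, 8.50, 0.00 m³/s.
ΣQ_DR = 118.5 m³/s.
With Δt = 6 h = 21600 s, V = ΣQ_DR · Δt = 118.5 × 21600 = 2.56 × 10^6 m³.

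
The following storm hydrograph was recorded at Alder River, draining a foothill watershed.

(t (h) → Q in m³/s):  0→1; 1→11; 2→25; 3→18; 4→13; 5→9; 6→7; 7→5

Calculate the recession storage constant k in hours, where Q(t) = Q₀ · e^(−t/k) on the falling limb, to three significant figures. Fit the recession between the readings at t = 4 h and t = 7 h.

k ≈ 3.14 h

On the falling limb, Q drops from 13 to 5 m³/s between t = 4 h and t = 7 h (Δt = 3 h).
k = −Δt / ln(Q₂/Q₁) = −3 / ln(5/13) = 3.14 h.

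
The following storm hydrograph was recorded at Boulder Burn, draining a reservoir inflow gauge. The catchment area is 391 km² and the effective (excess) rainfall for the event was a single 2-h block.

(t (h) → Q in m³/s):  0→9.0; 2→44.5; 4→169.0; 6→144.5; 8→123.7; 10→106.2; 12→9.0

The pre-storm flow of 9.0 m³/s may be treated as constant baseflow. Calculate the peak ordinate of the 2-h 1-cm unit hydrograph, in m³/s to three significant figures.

U_p ≈ 160 m³/s

Direct runoff: 0.0, 35.5, 160.0, 135.5, 114.7, 97.2, 0.0 m³/s; ΣQ_DR = 542.9 m³/s, peak = 160.0 m³/s.
Runoff depth d = ΣQ_DR·Δt / A = 542.9 × 7200 / (391 km²) = 9.997 mm.
The 1-cm UH is the DRH scaled by (10 mm)/d, so U_p = 160.0 × 10/9.997 = 160 m³/s.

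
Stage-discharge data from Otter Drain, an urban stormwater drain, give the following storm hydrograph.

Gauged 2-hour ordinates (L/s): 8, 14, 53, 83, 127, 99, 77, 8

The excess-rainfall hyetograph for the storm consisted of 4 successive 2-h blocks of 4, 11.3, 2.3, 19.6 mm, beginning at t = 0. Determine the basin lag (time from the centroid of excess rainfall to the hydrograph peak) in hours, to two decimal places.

Centroid of excess rainfall: t_c = Σ P_i·t̄_i / ΣP_i = 5.0161 h (block centres at 1, 3, 5, 7 h).
Hydrograph peak occurs at t = 8 h, so basin lag t_L = 8 − 5.0161 = 2.98 h.

t_L ≈ 2.98 h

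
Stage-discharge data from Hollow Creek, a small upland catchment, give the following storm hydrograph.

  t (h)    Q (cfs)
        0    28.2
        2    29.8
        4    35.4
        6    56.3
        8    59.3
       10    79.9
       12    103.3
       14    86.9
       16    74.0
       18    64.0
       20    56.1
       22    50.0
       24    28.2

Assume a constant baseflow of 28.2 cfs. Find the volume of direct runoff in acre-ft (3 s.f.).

Direct-runoff ordinates (Q − Q_b): 0.0, 1.6, 7.2, 28.1, 31.1, 51.7, 75.1, 58.7, 45.8, 35.8, 27.9, 21.8, 0.0 cfs.
ΣQ_DR = 384.8 cfs.
With Δt = 2 h = 7200 s, V = ΣQ_DR · Δt = 384.8 × 7200 = 2.77 × 10^6 ft³ = 63.6 acre-ft.

V ≈ 63.6 acre-ft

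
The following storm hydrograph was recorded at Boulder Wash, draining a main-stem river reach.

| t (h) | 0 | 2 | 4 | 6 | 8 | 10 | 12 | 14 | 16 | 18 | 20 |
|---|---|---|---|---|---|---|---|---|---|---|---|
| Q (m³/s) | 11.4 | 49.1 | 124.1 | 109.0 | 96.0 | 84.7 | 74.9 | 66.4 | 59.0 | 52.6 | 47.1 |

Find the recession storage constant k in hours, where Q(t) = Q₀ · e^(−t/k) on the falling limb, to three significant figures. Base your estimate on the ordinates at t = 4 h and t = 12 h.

On the falling limb, Q drops from 124.1 to 74.9 m³/s between t = 4 h and t = 12 h (Δt = 8 h).
k = −Δt / ln(Q₂/Q₁) = −8 / ln(74.9/124.1) = 15.8 h.

k ≈ 15.8 h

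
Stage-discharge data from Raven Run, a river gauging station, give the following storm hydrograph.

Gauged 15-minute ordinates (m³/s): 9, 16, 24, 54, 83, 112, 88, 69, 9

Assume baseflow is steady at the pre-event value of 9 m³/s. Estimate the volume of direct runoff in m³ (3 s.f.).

V ≈ 3.45 × 10^5 m³

Direct-runoff ordinates (Q − Q_b): 0.0, 7.0, 15.0, 45.0, 74.0, 103.0, 79.0, 60.0, 0.0 m³/s.
ΣQ_DR = 383.0 m³/s.
With Δt = 0.25 h = 900 s, V = ΣQ_DR · Δt = 383.0 × 900 = 3.45 × 10^5 m³.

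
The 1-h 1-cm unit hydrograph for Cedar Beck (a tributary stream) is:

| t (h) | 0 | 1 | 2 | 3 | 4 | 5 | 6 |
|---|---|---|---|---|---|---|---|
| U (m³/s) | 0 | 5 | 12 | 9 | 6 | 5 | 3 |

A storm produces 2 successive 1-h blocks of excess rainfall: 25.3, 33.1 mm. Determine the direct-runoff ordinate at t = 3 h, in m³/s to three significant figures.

By discrete convolution, Q_j = Σ (P_i / 10 mm) · U_{j−i}.
At t = 3 h (j=3): Q = (25.3/10)·9 + (33.1/10)·12 = 62.5 m³/s.

Q ≈ 62.5 m³/s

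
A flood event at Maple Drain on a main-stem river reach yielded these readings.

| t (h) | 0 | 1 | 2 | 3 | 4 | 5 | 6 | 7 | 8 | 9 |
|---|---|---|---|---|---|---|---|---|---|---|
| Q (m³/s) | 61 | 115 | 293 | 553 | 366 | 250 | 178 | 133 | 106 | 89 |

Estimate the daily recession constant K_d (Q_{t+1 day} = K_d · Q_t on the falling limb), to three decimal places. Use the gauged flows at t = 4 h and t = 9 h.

Between t = 4 h and t = 9 h the flow falls from 366 to 89 m³/s over 5×1 h = 5 h.
Per-interval ratio K = (89/366)^(1/5) = 0.7537; K_d = K^(24/1) = 0.001.

K_d ≈ 0.001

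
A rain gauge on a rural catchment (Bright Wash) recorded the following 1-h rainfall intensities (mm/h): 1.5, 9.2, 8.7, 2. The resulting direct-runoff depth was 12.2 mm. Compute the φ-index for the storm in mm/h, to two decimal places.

Only the 2 blocks with intensity above φ contribute runoff: 9.2, 8.7 mm/h.
Σ(I−φ)·Δt = d  ⇒  (9.2+8.7 − 2φ)·1 = 12.2
φ = (17.90 − 12.2/1) / 2 = 2.85 mm/h.

φ ≈ 2.85 mm/h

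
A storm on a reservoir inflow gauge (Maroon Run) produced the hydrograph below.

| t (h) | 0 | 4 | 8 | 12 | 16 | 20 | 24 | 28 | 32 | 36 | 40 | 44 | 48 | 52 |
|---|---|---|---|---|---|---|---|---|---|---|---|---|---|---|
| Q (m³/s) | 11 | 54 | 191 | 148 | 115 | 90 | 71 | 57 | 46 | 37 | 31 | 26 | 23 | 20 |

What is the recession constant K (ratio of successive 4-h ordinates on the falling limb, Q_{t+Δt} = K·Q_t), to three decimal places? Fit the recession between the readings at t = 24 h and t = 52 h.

K ≈ 0.834

Using the recession-limb readings at t = 24 h and t = 52 h: Q falls from 71 to 20 m³/s over 7 intervals.
K = (Q₂/Q₁)^(1/7) = (20/71)^(1/7) = 0.834.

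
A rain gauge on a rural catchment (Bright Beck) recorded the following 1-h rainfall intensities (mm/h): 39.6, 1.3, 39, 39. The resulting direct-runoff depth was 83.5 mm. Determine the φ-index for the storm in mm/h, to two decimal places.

φ ≈ 11.37 mm/h

Only the 3 blocks with intensity above φ contribute runoff: 39.6, 39, 39 mm/h.
Σ(I−φ)·Δt = d  ⇒  (39.6+39+39 − 3φ)·1 = 83.5
φ = (117.6 − 83.5/1) / 3 = 11.37 mm/h.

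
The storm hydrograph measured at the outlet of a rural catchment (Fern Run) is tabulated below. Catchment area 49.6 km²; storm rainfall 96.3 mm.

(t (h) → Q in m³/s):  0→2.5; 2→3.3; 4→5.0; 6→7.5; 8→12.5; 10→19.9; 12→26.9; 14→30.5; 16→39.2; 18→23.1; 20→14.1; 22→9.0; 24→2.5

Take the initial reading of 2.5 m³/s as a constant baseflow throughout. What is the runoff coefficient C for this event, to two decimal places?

ΣQ_DR = 163.5 m³/s; V = ΣQ_DR·Δt = 1.177 × 10^6 m³.
Runoff depth d = V / A = 23.73 mm.
C = d / P = 23.73 / 96.3 = 0.25.

C ≈ 0.25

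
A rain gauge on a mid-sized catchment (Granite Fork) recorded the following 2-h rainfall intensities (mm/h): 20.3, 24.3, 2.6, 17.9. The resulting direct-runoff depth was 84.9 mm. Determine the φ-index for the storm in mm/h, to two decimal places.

φ ≈ 6.68 mm/h

Only the 3 blocks with intensity above φ contribute runoff: 20.3, 24.3, 17.9 mm/h.
Σ(I−φ)·Δt = d  ⇒  (20.3+24.3+17.9 − 3φ)·2 = 84.9
φ = (62.50 − 84.9/2) / 3 = 6.68 mm/h.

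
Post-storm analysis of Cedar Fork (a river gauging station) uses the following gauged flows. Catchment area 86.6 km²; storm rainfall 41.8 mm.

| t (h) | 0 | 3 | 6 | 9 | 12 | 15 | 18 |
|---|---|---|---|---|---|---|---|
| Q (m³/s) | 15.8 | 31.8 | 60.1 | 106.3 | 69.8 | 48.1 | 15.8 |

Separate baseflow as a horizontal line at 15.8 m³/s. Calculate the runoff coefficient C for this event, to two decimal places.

C ≈ 0.71

ΣQ_DR = 237.1 m³/s; V = ΣQ_DR·Δt = 2.561 × 10^6 m³.
Runoff depth d = V / A = 29.57 mm.
C = d / P = 29.57 / 41.8 = 0.71.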